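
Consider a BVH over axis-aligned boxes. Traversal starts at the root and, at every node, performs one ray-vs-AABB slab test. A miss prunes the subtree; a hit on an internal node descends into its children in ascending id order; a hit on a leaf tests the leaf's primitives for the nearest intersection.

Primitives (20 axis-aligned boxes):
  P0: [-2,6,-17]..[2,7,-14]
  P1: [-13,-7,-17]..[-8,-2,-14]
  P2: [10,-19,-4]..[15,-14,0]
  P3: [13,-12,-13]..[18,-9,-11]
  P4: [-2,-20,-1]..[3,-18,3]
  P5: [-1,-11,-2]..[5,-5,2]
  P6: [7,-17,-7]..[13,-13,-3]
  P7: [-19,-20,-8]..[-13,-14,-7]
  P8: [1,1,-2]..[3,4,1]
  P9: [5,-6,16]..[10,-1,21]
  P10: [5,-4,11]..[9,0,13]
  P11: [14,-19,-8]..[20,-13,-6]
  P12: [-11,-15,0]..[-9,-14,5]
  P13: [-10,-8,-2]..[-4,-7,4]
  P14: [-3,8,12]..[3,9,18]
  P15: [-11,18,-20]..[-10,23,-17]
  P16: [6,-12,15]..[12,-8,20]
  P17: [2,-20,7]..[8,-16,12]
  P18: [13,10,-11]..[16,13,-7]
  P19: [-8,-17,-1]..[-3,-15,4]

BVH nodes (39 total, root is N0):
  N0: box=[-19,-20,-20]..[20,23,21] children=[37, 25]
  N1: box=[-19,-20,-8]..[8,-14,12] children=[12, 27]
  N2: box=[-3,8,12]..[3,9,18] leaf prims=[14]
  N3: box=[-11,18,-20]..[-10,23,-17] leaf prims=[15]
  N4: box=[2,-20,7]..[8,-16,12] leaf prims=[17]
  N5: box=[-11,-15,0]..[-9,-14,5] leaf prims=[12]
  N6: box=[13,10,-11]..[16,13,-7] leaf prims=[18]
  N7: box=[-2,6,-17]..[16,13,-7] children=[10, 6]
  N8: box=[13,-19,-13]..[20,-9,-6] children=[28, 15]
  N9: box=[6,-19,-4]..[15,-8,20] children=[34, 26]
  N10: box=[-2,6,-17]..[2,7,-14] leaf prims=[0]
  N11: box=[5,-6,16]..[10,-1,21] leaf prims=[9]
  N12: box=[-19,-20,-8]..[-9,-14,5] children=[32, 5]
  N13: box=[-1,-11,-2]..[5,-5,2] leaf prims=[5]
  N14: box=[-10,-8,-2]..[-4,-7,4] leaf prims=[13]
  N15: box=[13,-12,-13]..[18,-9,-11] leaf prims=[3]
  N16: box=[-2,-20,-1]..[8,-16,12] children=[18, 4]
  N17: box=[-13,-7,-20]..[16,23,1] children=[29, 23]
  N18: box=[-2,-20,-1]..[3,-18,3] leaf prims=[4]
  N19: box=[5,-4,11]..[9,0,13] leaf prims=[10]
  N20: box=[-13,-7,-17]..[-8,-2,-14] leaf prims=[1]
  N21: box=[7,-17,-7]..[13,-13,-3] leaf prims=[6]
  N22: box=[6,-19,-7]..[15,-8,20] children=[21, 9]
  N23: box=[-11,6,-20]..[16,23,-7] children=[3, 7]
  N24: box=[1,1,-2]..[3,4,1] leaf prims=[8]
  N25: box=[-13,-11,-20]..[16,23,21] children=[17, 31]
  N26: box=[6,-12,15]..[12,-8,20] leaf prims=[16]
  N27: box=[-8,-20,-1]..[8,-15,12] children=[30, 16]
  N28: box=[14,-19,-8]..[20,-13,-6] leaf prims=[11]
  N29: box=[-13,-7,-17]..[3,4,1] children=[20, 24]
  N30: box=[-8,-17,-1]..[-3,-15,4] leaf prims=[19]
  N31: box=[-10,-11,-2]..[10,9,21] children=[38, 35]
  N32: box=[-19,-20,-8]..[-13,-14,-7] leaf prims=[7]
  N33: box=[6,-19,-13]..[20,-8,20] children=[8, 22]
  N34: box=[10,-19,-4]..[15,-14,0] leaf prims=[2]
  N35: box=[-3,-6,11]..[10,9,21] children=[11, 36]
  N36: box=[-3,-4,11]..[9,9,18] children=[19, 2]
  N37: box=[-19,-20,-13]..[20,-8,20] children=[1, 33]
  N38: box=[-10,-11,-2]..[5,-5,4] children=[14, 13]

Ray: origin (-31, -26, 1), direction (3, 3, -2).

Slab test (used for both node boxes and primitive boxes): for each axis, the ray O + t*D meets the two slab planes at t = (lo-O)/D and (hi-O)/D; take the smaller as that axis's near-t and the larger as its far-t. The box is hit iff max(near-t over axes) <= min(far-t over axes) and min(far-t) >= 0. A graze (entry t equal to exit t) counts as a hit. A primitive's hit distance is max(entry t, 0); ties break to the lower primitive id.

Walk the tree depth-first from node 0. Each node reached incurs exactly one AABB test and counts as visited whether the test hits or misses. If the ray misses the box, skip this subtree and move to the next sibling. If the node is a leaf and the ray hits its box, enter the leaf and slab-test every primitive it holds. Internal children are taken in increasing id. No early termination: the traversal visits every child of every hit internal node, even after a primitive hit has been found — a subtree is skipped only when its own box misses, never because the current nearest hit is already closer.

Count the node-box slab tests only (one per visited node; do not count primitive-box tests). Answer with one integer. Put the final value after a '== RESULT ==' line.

Trace the traversal:
N0 x:[4,17] y:[2,49/3] z:[-10,21/2] -> hit [4,21/2], descend [25, 37]
  N25 x:[6,47/3] y:[5,49/3] z:[-10,21/2] -> hit [6,21/2], descend [17, 31]
    N17 x:[6,47/3] y:[19/3,49/3] z:[0,21/2] -> hit [19/3,21/2], descend [23, 29]
      N23 x:[20/3,47/3] y:[32/3,49/3] z:[4,21/2] -> miss, prune
      N29 x:[6,34/3] y:[19/3,10] z:[0,9] -> hit [19/3,9], descend [20, 24]
        N20 x:[6,23/3] y:[19/3,8] z:[15/2,9] -> hit [15/2,23/3] leaf, test {P1@t=15/2}
        N24 x:[32/3,34/3] y:[9,10] z:[0,3/2] -> miss, prune
    N31 x:[7,41/3] y:[5,35/3] z:[-10,3/2] -> miss, prune
  N37 x:[4,17] y:[2,6] z:[-19/2,7] -> hit [4,6], descend [1, 33]
    N1 x:[4,13] y:[2,4] z:[-11/2,9/2] -> hit [4,4], descend [12, 27]
      N12 x:[4,22/3] y:[2,4] z:[-2,9/2] -> hit [4,4], descend [5, 32]
        N5 x:[20/3,22/3] y:[11/3,4] z:[-2,1/2] -> miss, prune
        N32 x:[4,6] y:[2,4] z:[4,9/2] -> hit [4,4] leaf, test {P7@t=4}
      N27 x:[23/3,13] y:[2,11/3] z:[-11/2,1] -> miss, prune
    N33 x:[37/3,17] y:[7/3,6] z:[-19/2,7] -> miss, prune

15 AABB tests over nodes [0, 25, 17, 23, 29, 20, 24, 31, 37, 1, 12, 5, 32, 27, 33]; 2 leaves entered; closest P7.

== RESULT ==
15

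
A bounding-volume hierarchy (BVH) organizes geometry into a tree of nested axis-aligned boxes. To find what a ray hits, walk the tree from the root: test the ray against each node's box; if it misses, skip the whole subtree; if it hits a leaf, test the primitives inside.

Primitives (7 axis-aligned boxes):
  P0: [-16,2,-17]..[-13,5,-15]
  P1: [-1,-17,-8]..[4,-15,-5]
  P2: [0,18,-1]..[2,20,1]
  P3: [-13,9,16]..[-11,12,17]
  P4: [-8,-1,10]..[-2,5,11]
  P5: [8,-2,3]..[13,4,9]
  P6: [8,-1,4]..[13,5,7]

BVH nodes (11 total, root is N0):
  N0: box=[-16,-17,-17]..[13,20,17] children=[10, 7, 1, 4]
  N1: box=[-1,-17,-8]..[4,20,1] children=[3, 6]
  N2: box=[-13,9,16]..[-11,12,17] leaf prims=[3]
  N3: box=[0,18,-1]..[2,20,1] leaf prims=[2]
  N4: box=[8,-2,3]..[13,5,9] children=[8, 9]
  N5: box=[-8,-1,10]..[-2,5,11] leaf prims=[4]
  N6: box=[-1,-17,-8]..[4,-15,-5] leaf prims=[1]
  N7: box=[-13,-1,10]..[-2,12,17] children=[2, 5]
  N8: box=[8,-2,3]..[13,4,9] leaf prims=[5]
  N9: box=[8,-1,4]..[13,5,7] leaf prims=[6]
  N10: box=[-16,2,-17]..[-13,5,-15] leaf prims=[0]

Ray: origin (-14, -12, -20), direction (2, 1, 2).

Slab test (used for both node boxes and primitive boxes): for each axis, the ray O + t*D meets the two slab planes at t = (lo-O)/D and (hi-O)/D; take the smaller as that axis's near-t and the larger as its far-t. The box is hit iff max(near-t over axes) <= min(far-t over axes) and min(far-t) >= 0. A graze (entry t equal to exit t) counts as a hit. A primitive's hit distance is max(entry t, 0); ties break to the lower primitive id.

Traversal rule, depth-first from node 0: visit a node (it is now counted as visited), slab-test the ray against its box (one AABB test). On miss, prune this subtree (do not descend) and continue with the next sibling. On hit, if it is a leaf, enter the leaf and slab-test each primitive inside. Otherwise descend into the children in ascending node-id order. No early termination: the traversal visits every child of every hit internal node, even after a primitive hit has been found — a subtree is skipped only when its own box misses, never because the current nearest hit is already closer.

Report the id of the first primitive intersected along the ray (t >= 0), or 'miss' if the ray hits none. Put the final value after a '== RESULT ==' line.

Trace the traversal:
N0 x:[-1,27/2] y:[-5,32] z:[3/2,37/2] -> hit [3/2,27/2], descend [1, 4, 7, 10]
  N1 x:[13/2,9] y:[-5,32] z:[6,21/2] -> hit [13/2,9], descend [3, 6]
    N3 x:[7,8] y:[30,32] z:[19/2,21/2] -> miss, prune
    N6 x:[13/2,9] y:[-5,-3] z:[6,15/2] -> miss, prune
  N4 x:[11,27/2] y:[10,17] z:[23/2,29/2] -> hit [23/2,27/2], descend [8, 9]
    N8 x:[11,27/2] y:[10,16] z:[23/2,29/2] -> hit [23/2,27/2] leaf, test {P5@t=23/2}
    N9 x:[11,27/2] y:[11,17] z:[12,27/2] -> hit [12,27/2] leaf, test {P6@t=12}
  N7 x:[1/2,6] y:[11,24] z:[15,37/2] -> miss, prune
  N10 x:[-1,1/2] y:[14,17] z:[3/2,5/2] -> miss, prune

9 AABB tests over nodes [0, 1, 3, 6, 4, 8, 9, 7, 10]; 2 leaves entered; closest P5.

== RESULT ==
5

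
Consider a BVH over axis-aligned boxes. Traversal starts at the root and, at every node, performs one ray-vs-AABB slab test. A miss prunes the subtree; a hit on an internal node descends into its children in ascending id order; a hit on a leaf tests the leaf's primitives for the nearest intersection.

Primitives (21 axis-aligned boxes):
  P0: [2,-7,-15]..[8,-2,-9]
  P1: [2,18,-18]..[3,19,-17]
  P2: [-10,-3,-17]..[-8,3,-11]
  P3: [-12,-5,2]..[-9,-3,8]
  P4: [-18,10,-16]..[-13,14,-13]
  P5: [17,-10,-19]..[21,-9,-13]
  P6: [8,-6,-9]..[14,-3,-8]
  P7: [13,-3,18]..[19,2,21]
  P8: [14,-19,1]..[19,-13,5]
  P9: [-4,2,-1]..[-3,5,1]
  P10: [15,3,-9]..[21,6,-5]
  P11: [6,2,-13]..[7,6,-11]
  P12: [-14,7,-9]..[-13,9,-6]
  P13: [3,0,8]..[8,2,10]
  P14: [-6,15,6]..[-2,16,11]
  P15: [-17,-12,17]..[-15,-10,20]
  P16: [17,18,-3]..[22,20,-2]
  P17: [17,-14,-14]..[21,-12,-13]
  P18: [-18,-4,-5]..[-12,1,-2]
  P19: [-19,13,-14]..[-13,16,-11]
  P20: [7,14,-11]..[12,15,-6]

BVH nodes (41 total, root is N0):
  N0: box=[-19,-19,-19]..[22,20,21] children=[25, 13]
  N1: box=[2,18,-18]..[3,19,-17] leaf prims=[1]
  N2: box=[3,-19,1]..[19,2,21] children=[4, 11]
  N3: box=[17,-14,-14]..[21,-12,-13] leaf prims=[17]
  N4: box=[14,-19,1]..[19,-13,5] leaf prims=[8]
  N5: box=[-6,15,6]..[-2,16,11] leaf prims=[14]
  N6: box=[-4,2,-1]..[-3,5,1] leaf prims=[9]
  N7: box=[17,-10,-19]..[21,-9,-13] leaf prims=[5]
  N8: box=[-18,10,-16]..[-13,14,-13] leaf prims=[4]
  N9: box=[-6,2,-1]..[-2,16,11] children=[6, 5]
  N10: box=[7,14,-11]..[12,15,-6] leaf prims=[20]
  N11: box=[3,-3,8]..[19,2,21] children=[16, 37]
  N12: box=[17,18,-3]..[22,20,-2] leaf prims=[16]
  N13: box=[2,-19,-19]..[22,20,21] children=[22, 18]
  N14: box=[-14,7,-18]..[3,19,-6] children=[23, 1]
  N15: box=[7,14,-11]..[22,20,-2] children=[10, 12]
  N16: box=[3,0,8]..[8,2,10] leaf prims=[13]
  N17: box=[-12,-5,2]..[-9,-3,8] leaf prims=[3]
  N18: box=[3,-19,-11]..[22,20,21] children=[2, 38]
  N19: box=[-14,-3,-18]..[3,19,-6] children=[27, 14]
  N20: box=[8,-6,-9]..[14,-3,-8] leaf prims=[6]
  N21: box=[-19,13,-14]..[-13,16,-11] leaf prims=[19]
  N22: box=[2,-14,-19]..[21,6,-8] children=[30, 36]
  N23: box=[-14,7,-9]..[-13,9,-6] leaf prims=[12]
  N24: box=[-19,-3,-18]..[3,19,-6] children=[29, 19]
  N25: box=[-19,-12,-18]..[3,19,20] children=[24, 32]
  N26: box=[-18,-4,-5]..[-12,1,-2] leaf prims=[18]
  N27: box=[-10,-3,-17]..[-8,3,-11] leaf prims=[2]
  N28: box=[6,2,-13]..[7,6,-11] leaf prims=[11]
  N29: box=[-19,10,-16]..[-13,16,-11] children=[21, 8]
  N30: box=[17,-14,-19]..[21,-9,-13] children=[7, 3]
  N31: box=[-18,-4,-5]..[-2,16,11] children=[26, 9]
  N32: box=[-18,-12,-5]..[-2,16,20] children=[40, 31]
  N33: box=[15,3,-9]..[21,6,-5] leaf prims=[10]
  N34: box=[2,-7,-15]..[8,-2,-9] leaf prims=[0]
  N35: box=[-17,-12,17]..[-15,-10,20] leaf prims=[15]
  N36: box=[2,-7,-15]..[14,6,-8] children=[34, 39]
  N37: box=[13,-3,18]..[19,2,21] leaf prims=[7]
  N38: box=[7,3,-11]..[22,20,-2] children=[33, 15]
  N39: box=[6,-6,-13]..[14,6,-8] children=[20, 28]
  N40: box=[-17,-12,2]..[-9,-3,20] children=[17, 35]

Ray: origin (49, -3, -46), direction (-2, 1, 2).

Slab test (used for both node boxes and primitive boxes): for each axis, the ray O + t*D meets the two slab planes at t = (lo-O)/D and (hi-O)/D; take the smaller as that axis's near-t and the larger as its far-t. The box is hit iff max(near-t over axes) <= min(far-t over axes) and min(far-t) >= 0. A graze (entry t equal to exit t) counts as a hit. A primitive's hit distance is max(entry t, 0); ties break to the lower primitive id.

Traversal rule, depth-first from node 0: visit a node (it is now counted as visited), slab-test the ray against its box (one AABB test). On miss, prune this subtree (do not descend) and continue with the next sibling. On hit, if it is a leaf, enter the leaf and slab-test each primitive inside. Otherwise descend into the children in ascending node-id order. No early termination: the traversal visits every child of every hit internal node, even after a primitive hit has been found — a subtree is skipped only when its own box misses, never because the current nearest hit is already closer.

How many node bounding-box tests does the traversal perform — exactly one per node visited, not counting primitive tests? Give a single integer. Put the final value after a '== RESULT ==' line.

Walk:
N0 x:[27/2,34] y:[-16,23] z:[27/2,67/2] -> hit [27/2,23], descend [13, 25]
  N13 x:[27/2,47/2] y:[-16,23] z:[27/2,67/2] -> hit [27/2,23], descend [18, 22]
    N18 x:[27/2,23] y:[-16,23] z:[35/2,67/2] -> hit [35/2,23], descend [2, 38]
      N2 x:[15,23] y:[-16,5] z:[47/2,67/2] -> miss, prune
      N38 x:[27/2,21] y:[6,23] z:[35/2,22] -> hit [35/2,21], descend [15, 33]
        N15 x:[27/2,21] y:[17,23] z:[35/2,22] -> hit [35/2,21], descend [10, 12]
          N10 x:[37/2,21] y:[17,18] z:[35/2,20] -> miss, prune
          N12 x:[27/2,16] y:[21,23] z:[43/2,22] -> miss, prune
        N33 x:[14,17] y:[6,9] z:[37/2,41/2] -> miss, prune
    N22 x:[14,47/2] y:[-11,9] z:[27/2,19] -> miss, prune
  N25 x:[23,34] y:[-9,22] z:[14,33] -> miss, prune

order=[0, 13, 18, 2, 38, 15, 10, 12, 33, 22, 25]  |boxes|=11  |leaves|=0  hit=miss

== RESULT ==
11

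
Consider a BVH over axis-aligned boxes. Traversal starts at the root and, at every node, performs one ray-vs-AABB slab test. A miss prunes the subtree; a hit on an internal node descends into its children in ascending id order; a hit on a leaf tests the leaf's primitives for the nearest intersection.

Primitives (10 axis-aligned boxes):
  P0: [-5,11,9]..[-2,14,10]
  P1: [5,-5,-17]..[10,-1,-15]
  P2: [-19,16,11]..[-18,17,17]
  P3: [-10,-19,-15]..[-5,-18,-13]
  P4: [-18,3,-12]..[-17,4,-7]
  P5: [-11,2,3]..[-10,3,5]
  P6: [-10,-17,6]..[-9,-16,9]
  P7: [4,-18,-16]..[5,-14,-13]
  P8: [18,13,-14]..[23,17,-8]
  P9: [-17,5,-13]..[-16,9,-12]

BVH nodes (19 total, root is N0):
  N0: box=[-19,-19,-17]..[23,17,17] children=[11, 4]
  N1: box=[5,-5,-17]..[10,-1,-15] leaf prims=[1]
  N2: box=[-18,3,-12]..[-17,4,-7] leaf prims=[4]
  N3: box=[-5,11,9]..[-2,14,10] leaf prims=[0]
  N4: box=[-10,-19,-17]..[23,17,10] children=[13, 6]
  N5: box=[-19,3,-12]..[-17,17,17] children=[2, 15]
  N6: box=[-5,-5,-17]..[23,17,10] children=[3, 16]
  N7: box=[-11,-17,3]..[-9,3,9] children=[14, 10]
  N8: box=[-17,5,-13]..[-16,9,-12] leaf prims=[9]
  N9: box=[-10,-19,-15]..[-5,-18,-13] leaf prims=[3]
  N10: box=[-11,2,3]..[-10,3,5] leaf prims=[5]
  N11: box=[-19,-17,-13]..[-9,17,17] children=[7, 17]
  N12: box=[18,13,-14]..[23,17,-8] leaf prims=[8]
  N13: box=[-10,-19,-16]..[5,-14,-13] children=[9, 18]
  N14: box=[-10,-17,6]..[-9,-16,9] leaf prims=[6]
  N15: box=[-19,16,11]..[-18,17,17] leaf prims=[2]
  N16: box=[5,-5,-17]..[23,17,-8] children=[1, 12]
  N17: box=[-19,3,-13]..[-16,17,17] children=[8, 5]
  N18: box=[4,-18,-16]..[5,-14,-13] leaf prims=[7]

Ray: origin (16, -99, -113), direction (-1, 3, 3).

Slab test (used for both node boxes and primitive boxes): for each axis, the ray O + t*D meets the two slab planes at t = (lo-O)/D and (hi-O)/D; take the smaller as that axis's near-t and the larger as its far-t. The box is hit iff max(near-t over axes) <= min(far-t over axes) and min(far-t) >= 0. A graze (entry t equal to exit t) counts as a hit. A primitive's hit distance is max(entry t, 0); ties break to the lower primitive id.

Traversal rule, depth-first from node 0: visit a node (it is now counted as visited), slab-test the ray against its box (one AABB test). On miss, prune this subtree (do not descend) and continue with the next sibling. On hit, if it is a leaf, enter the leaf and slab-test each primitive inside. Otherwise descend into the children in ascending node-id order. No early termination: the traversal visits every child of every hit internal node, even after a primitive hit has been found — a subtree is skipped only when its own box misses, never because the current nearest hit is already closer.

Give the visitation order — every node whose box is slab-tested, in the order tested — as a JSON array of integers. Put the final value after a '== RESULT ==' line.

Trace the traversal:
N0 x:[-7,35] y:[80/3,116/3] z:[32,130/3] -> hit [32,35], descend [4, 11]
  N4 x:[-7,26] y:[80/3,116/3] z:[32,41] -> miss, prune
  N11 x:[25,35] y:[82/3,116/3] z:[100/3,130/3] -> hit [100/3,35], descend [7, 17]
    N7 x:[25,27] y:[82/3,34] z:[116/3,122/3] -> miss, prune
    N17 x:[32,35] y:[34,116/3] z:[100/3,130/3] -> hit [34,35], descend [5, 8]
      N5 x:[33,35] y:[34,116/3] z:[101/3,130/3] -> hit [34,35], descend [2, 15]
        N2 x:[33,34] y:[34,103/3] z:[101/3,106/3] -> hit [34,34] leaf, test {P4@t=34}
        N15 x:[34,35] y:[115/3,116/3] z:[124/3,130/3] -> miss, prune
      N8 x:[32,33] y:[104/3,36] z:[100/3,101/3] -> miss, prune

order=[0, 4, 11, 7, 17, 5, 2, 15, 8]  |boxes|=9  |leaves|=1  hit=P4

== RESULT ==
[0, 4, 11, 7, 17, 5, 2, 15, 8]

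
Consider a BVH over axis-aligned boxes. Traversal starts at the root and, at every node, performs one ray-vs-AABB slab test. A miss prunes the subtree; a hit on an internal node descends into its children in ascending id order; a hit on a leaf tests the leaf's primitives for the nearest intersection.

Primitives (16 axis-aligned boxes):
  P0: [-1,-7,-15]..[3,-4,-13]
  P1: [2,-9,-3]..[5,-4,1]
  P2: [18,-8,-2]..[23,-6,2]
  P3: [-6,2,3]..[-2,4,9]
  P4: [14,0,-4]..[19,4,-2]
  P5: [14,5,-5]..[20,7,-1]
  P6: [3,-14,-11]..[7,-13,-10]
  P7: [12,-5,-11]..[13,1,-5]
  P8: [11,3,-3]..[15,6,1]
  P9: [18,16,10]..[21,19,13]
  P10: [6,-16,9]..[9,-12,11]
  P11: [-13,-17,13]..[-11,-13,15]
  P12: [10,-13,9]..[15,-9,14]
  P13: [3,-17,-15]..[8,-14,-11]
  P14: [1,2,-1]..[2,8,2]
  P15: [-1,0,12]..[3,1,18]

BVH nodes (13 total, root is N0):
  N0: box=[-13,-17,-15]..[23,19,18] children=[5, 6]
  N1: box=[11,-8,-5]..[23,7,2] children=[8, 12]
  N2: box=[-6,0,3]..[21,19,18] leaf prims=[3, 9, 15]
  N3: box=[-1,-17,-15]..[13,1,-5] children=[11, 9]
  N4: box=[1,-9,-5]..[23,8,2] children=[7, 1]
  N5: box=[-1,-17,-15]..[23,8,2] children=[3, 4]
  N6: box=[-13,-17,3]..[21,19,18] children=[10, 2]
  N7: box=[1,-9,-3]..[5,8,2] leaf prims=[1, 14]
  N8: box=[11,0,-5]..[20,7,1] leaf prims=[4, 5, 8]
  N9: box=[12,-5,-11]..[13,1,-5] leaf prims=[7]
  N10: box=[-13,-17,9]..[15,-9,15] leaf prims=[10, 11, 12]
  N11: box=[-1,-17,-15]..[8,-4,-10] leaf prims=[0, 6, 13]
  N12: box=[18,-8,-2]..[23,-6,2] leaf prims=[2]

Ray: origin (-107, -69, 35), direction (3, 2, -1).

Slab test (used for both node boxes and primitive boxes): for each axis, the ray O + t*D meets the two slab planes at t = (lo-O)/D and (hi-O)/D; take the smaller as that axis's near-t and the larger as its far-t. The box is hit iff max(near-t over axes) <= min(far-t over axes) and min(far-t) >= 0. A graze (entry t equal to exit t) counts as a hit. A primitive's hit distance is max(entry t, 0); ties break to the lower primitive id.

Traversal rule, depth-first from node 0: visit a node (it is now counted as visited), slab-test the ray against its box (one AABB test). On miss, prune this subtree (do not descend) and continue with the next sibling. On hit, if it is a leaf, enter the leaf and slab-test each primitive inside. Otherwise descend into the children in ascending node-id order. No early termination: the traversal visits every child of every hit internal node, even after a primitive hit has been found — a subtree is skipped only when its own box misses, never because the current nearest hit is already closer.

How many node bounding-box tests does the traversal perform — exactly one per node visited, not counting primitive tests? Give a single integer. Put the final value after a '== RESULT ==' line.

Trace the traversal:
N0 x:[94/3,130/3] y:[26,44] z:[17,50] -> hit [94/3,130/3], descend [5, 6]
  N5 x:[106/3,130/3] y:[26,77/2] z:[33,50] -> hit [106/3,77/2], descend [3, 4]
    N3 x:[106/3,40] y:[26,35] z:[40,50] -> miss, prune
    N4 x:[36,130/3] y:[30,77/2] z:[33,40] -> hit [36,77/2], descend [1, 7]
      N1 x:[118/3,130/3] y:[61/2,38] z:[33,40] -> miss, prune
      N7 x:[36,112/3] y:[30,77/2] z:[33,38] -> hit [36,112/3] leaf, test {P1(miss), P14@t=36}
  N6 x:[94/3,128/3] y:[26,44] z:[17,32] -> hit [94/3,32], descend [2, 10]
    N2 x:[101/3,128/3] y:[69/2,44] z:[17,32] -> miss, prune
    N10 x:[94/3,122/3] y:[26,30] z:[20,26] -> miss, prune

Summary -> nodes [0, 5, 3, 4, 1, 7, 6, 2, 10]; box-tests=9; leaf-entries=1; first=P14

== RESULT ==
9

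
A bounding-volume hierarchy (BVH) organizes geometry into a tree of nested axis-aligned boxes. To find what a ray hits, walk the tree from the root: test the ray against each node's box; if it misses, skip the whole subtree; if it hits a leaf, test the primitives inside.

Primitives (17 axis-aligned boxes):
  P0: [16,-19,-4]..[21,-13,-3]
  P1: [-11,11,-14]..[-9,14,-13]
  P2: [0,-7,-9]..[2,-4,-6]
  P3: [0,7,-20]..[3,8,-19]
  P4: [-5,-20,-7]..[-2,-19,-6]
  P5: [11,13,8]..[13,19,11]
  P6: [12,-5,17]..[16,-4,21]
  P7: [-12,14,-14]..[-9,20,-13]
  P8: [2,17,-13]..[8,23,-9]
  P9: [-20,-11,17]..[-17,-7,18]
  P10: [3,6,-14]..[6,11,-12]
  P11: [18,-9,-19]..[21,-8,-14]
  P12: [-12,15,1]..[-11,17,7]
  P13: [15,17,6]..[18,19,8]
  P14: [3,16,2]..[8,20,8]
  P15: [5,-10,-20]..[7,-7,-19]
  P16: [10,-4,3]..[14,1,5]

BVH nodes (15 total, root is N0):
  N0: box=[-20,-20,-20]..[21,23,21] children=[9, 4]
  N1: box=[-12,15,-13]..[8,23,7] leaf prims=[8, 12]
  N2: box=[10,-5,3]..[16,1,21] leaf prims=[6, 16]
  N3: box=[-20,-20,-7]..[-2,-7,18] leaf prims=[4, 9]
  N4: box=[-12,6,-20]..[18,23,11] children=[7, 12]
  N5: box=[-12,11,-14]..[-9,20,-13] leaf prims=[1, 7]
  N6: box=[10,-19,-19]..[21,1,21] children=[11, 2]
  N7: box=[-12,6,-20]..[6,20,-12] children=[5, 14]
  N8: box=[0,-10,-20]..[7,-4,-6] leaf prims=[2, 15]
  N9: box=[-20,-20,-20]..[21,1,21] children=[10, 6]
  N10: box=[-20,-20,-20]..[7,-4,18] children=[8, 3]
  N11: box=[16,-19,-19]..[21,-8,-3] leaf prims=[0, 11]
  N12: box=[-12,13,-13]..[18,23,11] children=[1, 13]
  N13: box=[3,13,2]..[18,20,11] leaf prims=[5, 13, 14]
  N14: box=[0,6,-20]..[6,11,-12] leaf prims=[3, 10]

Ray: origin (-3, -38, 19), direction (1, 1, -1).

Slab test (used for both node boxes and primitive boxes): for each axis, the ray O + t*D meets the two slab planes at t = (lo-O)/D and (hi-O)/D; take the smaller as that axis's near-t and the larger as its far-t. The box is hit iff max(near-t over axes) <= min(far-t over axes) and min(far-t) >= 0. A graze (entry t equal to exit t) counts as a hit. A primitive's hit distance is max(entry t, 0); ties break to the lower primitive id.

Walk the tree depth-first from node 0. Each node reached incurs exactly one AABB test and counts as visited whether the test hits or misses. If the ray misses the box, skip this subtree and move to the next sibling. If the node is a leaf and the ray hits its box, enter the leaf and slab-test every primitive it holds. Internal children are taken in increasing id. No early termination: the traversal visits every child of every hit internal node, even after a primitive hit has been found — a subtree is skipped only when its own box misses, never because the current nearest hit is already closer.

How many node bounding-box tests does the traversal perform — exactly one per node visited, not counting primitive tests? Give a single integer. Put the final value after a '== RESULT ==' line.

Traverse from the root:
N0 x:[-17,24] y:[18,61] z:[-2,39] -> hit [18,24], descend [4, 9]
  N4 x:[-9,21] y:[44,61] z:[8,39] -> miss, prune
  N9 x:[-17,24] y:[18,39] z:[-2,39] -> hit [18,24], descend [6, 10]
    N6 x:[13,24] y:[19,39] z:[-2,38] -> hit [19,24], descend [2, 11]
      N2 x:[13,19] y:[33,39] z:[-2,16] -> miss, prune
      N11 x:[19,24] y:[19,30] z:[22,38] -> hit [22,24] leaf, test {P0@t=22, P11(miss)}
    N10 x:[-17,10] y:[18,34] z:[1,39] -> miss, prune

7 AABB tests over nodes [0, 4, 9, 6, 2, 11, 10]; 1 leaf entered; closest P0.

== RESULT ==
7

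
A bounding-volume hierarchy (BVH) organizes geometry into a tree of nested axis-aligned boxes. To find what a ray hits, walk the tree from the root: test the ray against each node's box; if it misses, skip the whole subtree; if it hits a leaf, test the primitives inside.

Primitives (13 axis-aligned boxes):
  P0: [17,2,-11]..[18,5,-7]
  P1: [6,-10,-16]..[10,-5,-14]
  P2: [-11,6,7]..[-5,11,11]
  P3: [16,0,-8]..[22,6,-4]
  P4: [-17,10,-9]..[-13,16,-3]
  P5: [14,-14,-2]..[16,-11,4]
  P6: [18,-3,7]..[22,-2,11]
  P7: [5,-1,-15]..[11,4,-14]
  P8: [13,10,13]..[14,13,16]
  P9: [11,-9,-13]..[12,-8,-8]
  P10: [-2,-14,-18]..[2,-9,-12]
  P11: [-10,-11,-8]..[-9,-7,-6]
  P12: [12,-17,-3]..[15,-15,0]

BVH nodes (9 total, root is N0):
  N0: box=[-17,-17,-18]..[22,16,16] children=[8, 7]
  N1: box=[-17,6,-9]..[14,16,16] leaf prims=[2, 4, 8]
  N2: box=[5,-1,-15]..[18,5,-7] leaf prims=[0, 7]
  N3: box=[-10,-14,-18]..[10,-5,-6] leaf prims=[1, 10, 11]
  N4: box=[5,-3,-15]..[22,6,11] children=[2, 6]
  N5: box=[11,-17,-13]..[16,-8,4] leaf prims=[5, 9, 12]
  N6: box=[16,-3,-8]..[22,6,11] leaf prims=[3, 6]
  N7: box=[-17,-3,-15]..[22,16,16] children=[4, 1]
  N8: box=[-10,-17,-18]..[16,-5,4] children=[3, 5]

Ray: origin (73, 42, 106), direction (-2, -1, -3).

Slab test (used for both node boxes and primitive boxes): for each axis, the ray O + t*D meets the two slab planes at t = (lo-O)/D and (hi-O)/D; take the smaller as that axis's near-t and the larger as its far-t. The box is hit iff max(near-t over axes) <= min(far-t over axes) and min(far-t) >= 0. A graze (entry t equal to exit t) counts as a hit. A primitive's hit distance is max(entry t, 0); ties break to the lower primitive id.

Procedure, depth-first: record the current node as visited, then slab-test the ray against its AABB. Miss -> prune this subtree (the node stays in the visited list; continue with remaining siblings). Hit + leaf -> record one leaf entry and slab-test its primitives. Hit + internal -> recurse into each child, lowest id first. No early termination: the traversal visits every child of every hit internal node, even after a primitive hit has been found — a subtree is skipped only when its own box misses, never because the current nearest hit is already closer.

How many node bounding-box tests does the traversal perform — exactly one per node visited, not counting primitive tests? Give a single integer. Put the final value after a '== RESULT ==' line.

Walk:
N0 x:[51/2,45] y:[26,59] z:[30,124/3] -> hit [30,124/3], descend [7, 8]
  N7 x:[51/2,45] y:[26,45] z:[30,121/3] -> hit [30,121/3], descend [1, 4]
    N1 x:[59/2,45] y:[26,36] z:[30,115/3] -> hit [30,36] leaf, test {P2(miss), P4(miss), P8@t=30}
    N4 x:[51/2,34] y:[36,45] z:[95/3,121/3] -> miss, prune
  N8 x:[57/2,83/2] y:[47,59] z:[34,124/3] -> miss, prune

Summary -> nodes [0, 7, 1, 4, 8]; box-tests=5; leaf-entries=1; first=P8

== RESULT ==
5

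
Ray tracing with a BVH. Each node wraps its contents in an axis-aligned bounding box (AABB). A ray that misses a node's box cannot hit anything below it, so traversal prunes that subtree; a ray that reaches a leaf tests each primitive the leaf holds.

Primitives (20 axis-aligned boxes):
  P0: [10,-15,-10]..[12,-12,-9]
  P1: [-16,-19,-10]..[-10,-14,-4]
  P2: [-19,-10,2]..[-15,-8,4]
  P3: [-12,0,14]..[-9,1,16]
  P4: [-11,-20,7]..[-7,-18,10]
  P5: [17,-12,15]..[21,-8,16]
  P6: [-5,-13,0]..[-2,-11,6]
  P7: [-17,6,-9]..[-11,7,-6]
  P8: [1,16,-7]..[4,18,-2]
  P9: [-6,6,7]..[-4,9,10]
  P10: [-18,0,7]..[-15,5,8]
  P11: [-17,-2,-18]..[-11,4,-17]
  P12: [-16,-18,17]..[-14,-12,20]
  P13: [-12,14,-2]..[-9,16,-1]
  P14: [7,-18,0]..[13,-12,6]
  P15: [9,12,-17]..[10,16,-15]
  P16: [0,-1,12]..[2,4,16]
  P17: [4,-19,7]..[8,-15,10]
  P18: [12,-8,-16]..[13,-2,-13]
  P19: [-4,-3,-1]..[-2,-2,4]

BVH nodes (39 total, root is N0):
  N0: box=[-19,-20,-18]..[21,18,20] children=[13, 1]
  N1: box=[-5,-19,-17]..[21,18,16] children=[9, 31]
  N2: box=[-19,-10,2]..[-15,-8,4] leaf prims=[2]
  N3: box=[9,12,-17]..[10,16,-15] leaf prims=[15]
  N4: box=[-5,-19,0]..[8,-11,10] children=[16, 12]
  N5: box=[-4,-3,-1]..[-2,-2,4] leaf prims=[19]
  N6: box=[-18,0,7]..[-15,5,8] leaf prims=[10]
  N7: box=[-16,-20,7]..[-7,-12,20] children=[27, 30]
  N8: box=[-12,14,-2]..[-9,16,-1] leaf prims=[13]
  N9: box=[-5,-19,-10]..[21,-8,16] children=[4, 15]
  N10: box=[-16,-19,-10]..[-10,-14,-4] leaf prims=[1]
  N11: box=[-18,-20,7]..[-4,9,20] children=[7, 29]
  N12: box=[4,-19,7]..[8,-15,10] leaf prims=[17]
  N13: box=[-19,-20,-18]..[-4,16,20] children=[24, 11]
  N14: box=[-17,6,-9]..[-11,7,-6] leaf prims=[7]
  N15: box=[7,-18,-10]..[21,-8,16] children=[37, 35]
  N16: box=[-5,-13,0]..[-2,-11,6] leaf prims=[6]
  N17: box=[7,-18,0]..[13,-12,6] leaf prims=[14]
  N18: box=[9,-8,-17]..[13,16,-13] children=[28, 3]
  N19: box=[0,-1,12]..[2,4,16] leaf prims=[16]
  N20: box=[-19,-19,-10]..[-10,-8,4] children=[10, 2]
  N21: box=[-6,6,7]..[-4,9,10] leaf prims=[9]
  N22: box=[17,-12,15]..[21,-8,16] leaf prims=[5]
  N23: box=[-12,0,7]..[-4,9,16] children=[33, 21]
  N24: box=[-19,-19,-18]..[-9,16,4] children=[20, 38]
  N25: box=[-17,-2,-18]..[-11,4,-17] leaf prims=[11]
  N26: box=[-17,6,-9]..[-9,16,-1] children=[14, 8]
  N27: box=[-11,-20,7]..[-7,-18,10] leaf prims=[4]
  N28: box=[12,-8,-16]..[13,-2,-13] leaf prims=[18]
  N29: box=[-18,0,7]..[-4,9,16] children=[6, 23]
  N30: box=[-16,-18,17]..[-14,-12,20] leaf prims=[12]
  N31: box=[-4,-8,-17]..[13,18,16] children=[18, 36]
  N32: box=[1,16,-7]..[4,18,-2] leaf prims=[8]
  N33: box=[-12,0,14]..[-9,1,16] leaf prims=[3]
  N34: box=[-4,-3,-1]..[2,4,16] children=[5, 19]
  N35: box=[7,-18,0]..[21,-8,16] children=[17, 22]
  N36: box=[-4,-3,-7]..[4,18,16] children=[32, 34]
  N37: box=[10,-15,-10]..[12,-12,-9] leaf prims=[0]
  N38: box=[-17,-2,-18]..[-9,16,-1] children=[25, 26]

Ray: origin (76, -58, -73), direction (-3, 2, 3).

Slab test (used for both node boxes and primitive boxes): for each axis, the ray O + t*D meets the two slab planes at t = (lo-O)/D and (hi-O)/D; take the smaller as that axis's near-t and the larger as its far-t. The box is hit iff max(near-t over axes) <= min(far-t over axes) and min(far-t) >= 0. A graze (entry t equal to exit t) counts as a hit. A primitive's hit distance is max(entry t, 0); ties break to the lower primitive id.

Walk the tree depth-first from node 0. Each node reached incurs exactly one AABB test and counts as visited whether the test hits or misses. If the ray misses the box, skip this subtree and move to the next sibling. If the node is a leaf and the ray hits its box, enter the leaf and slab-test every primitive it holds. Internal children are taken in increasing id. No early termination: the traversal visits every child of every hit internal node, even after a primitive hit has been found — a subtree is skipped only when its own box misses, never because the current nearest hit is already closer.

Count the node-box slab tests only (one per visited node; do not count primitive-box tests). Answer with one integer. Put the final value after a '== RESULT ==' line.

Traverse from the root:
N0 x:[55/3,95/3] y:[19,38] z:[55/3,31] -> hit [19,31], descend [1, 13]
  N1 x:[55/3,27] y:[39/2,38] z:[56/3,89/3] -> hit [39/2,27], descend [9, 31]
    N9 x:[55/3,27] y:[39/2,25] z:[21,89/3] -> hit [21,25], descend [4, 15]
      N4 x:[68/3,27] y:[39/2,47/2] z:[73/3,83/3] -> miss, prune
      N15 x:[55/3,23] y:[20,25] z:[21,89/3] -> hit [21,23], descend [35, 37]
        N35 x:[55/3,23] y:[20,25] z:[73/3,89/3] -> miss, prune
        N37 x:[64/3,22] y:[43/2,23] z:[21,64/3] -> miss, prune
    N31 x:[21,80/3] y:[25,38] z:[56/3,89/3] -> hit [25,80/3], descend [18, 36]
      N18 x:[21,67/3] y:[25,37] z:[56/3,20] -> miss, prune
      N36 x:[24,80/3] y:[55/2,38] z:[22,89/3] -> miss, prune
  N13 x:[80/3,95/3] y:[19,37] z:[55/3,31] -> hit [80/3,31], descend [11, 24]
    N11 x:[80/3,94/3] y:[19,67/2] z:[80/3,31] -> hit [80/3,31], descend [7, 29]
      N7 x:[83/3,92/3] y:[19,23] z:[80/3,31] -> miss, prune
      N29 x:[80/3,94/3] y:[29,67/2] z:[80/3,89/3] -> hit [29,89/3], descend [6, 23]
        N6 x:[91/3,94/3] y:[29,63/2] z:[80/3,27] -> miss, prune
        N23 x:[80/3,88/3] y:[29,67/2] z:[80/3,89/3] -> hit [29,88/3], descend [21, 33]
          N21 x:[80/3,82/3] y:[32,67/2] z:[80/3,83/3] -> miss, prune
          N33 x:[85/3,88/3] y:[29,59/2] z:[29,89/3] -> hit [29,88/3] leaf, test {P3@t=29}
    N24 x:[85/3,95/3] y:[39/2,37] z:[55/3,77/3] -> miss, prune

Summary -> nodes [0, 1, 9, 4, 15, 35, 37, 31, 18, 36, 13, 11, 7, 29, 6, 23, 21, 33, 24]; box-tests=19; leaf-entries=1; first=P3

== RESULT ==
19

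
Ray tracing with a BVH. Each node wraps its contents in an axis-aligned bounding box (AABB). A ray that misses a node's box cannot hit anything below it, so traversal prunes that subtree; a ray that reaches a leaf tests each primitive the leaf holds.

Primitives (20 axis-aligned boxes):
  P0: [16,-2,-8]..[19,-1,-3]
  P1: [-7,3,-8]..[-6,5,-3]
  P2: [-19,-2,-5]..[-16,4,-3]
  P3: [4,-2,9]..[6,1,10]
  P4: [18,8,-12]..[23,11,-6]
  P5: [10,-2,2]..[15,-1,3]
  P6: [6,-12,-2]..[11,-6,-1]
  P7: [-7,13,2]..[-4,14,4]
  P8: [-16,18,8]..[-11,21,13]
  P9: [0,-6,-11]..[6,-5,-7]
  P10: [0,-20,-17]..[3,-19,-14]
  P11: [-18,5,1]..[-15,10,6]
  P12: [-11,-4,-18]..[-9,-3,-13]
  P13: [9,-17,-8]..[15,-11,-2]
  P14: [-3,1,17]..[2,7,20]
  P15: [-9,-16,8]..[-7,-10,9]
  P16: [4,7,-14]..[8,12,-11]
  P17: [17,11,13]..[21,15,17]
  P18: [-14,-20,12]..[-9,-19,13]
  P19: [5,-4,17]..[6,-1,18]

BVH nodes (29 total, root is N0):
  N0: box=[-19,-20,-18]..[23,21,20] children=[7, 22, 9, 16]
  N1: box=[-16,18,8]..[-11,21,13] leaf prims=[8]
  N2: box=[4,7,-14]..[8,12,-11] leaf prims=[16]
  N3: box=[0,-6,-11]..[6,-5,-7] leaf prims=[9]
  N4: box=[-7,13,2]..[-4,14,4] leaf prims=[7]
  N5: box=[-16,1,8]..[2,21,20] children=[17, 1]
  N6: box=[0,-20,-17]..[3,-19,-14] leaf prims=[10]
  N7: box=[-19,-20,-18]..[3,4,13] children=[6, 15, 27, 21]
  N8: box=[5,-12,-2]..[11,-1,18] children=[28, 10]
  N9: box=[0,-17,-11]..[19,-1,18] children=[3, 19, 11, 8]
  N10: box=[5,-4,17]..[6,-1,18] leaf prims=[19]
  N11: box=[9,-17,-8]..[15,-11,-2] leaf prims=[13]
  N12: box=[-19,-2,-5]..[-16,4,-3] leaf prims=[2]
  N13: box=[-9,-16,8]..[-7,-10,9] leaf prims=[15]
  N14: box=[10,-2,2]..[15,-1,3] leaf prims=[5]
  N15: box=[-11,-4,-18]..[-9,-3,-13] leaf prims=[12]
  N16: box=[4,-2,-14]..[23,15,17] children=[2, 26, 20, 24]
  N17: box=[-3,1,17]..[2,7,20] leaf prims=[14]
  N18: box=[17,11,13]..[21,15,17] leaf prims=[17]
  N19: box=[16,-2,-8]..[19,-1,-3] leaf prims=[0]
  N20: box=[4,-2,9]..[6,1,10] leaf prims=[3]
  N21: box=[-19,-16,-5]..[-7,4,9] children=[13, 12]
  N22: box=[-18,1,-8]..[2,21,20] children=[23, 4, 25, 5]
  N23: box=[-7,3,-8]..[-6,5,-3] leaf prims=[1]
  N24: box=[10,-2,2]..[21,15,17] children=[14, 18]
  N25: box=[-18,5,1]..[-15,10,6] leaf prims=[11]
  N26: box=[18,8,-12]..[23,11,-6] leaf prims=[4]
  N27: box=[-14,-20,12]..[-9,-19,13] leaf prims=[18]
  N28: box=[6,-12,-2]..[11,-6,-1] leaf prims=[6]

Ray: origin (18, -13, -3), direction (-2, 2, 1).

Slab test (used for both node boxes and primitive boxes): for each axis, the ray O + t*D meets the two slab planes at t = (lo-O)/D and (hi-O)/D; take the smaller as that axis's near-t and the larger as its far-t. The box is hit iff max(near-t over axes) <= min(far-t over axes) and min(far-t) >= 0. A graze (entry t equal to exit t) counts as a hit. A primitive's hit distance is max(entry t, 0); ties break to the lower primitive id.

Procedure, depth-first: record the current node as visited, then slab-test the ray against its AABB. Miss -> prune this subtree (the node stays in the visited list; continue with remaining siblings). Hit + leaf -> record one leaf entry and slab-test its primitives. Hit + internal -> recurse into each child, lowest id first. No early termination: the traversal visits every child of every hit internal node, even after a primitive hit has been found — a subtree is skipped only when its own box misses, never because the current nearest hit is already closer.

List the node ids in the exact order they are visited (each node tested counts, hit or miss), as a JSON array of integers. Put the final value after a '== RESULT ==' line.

Traverse from the root:
N0 x:[-5/2,37/2] y:[-7/2,17] z:[-15,23] -> hit [-5/2,17], descend [7, 9, 16, 22]
  N7 x:[15/2,37/2] y:[-7/2,17/2] z:[-15,16] -> hit [15/2,17/2], descend [6, 15, 21, 27]
    N6 x:[15/2,9] y:[-7/2,-3] z:[-14,-11] -> miss, prune
    N15 x:[27/2,29/2] y:[9/2,5] z:[-15,-10] -> miss, prune
    N21 x:[25/2,37/2] y:[-3/2,17/2] z:[-2,12] -> miss, prune
    N27 x:[27/2,16] y:[-7/2,-3] z:[15,16] -> miss, prune
  N9 x:[-1/2,9] y:[-2,6] z:[-8,21] -> hit [-1/2,6], descend [3, 8, 11, 19]
    N3 x:[6,9] y:[7/2,4] z:[-8,-4] -> miss, prune
    N8 x:[7/2,13/2] y:[1/2,6] z:[1,21] -> hit [7/2,6], descend [10, 28]
      N10 x:[6,13/2] y:[9/2,6] z:[20,21] -> miss, prune
      N28 x:[7/2,6] y:[1/2,7/2] z:[1,2] -> miss, prune
    N11 x:[3/2,9/2] y:[-2,1] z:[-5,1] -> miss, prune
    N19 x:[-1/2,1] y:[11/2,6] z:[-5,0] -> miss, prune
  N16 x:[-5/2,7] y:[11/2,14] z:[-11,20] -> hit [11/2,7], descend [2, 20, 24, 26]
    N2 x:[5,7] y:[10,25/2] z:[-11,-8] -> miss, prune
    N20 x:[6,7] y:[11/2,7] z:[12,13] -> miss, prune
    N24 x:[-3/2,4] y:[11/2,14] z:[5,20] -> miss, prune
    N26 x:[-5/2,0] y:[21/2,12] z:[-9,-3] -> miss, prune
  N22 x:[8,18] y:[7,17] z:[-5,23] -> hit [8,17], descend [4, 5, 23, 25]
    N4 x:[11,25/2] y:[13,27/2] z:[5,7] -> miss, prune
    N5 x:[8,17] y:[7,17] z:[11,23] -> hit [11,17], descend [1, 17]
      N1 x:[29/2,17] y:[31/2,17] z:[11,16] -> hit [31/2,16] leaf, test {P8@t=31/2}
      N17 x:[8,21/2] y:[7,10] z:[20,23] -> miss, prune
    N23 x:[12,25/2] y:[8,9] z:[-5,0] -> miss, prune
    N25 x:[33/2,18] y:[9,23/2] z:[4,9] -> miss, prune

order=[0, 7, 6, 15, 21, 27, 9, 3, 8, 10, 28, 11, 19, 16, 2, 20, 24, 26, 22, 4, 5, 1, 17, 23, 25]  |boxes|=25  |leaves|=1  hit=P8

== RESULT ==
[0, 7, 6, 15, 21, 27, 9, 3, 8, 10, 28, 11, 19, 16, 2, 20, 24, 26, 22, 4, 5, 1, 17, 23, 25]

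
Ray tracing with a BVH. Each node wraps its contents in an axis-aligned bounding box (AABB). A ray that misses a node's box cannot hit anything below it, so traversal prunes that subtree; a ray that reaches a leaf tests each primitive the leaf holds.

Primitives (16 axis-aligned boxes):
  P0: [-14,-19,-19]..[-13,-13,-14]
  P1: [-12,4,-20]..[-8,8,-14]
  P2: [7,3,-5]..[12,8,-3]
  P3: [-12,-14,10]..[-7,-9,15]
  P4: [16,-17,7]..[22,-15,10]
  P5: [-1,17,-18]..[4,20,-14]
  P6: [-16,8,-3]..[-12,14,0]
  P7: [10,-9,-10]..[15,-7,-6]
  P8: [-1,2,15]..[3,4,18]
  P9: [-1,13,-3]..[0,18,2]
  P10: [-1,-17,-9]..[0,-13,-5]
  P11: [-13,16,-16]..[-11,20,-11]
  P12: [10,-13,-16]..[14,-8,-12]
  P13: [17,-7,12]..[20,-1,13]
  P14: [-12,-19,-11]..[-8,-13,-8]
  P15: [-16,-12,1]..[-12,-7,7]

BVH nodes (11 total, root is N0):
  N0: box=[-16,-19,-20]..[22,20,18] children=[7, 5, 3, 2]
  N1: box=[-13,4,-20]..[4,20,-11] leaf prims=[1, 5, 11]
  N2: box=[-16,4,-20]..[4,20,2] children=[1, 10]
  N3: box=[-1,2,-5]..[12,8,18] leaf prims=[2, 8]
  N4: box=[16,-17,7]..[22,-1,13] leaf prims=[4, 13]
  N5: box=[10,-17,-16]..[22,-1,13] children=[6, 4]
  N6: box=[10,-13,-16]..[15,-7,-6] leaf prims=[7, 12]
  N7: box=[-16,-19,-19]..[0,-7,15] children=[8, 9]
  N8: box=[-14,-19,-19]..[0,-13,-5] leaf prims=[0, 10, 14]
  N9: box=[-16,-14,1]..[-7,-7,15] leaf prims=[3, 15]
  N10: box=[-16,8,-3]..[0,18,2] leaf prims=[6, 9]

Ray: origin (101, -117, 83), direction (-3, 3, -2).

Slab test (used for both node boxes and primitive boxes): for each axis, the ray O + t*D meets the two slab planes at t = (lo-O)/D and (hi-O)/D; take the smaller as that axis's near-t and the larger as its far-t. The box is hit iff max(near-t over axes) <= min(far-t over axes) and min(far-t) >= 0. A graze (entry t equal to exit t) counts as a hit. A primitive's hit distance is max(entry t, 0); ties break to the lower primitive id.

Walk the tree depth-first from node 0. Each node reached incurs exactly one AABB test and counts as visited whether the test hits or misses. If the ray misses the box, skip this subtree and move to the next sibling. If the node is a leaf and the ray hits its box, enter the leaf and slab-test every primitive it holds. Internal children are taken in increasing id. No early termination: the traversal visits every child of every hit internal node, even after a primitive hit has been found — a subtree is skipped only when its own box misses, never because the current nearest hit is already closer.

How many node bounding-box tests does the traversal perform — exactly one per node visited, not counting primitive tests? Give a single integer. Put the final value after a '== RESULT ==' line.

Traverse from the root:
N0 x:[79/3,39] y:[98/3,137/3] z:[65/2,103/2] -> hit [98/3,39], descend [2, 3, 5, 7]
  N2 x:[97/3,39] y:[121/3,137/3] z:[81/2,103/2] -> miss, prune
  N3 x:[89/3,34] y:[119/3,125/3] z:[65/2,44] -> miss, prune
  N5 x:[79/3,91/3] y:[100/3,116/3] z:[35,99/2] -> miss, prune
  N7 x:[101/3,39] y:[98/3,110/3] z:[34,51] -> hit [34,110/3], descend [8, 9]
    N8 x:[101/3,115/3] y:[98/3,104/3] z:[44,51] -> miss, prune
    N9 x:[36,39] y:[103/3,110/3] z:[34,41] -> hit [36,110/3] leaf, test {P3@t=36, P15(miss)}

Visited [0, 2, 3, 5, 7, 8, 9]. Tests: 7 box, 1 leaf. Nearest: P3.

== RESULT ==
7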